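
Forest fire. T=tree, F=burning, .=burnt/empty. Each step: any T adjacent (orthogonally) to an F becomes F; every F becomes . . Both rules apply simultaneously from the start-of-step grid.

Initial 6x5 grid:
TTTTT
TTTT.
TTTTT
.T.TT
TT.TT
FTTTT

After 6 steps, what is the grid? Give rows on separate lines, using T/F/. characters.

Step 1: 2 trees catch fire, 1 burn out
  TTTTT
  TTTT.
  TTTTT
  .T.TT
  FT.TT
  .FTTT
Step 2: 2 trees catch fire, 2 burn out
  TTTTT
  TTTT.
  TTTTT
  .T.TT
  .F.TT
  ..FTT
Step 3: 2 trees catch fire, 2 burn out
  TTTTT
  TTTT.
  TTTTT
  .F.TT
  ...TT
  ...FT
Step 4: 3 trees catch fire, 2 burn out
  TTTTT
  TTTT.
  TFTTT
  ...TT
  ...FT
  ....F
Step 5: 5 trees catch fire, 3 burn out
  TTTTT
  TFTT.
  F.FTT
  ...FT
  ....F
  .....
Step 6: 5 trees catch fire, 5 burn out
  TFTTT
  F.FT.
  ...FT
  ....F
  .....
  .....

TFTTT
F.FT.
...FT
....F
.....
.....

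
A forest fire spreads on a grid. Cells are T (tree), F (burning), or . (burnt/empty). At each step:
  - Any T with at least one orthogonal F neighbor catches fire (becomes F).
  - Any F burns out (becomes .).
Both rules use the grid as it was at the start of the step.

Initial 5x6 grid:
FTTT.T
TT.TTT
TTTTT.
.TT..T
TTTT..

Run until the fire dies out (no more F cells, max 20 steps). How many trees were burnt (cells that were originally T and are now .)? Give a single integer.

Step 1: +2 fires, +1 burnt (F count now 2)
Step 2: +3 fires, +2 burnt (F count now 3)
Step 3: +2 fires, +3 burnt (F count now 2)
Step 4: +3 fires, +2 burnt (F count now 3)
Step 5: +4 fires, +3 burnt (F count now 4)
Step 6: +4 fires, +4 burnt (F count now 4)
Step 7: +2 fires, +4 burnt (F count now 2)
Step 8: +0 fires, +2 burnt (F count now 0)
Fire out after step 8
Initially T: 21, now '.': 29
Total burnt (originally-T cells now '.'): 20

Answer: 20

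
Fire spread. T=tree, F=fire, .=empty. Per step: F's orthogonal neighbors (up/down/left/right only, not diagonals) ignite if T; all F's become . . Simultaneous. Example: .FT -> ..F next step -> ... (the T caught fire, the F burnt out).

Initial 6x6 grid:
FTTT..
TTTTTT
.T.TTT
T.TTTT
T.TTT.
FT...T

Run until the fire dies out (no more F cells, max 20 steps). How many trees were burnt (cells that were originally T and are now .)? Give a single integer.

Answer: 23

Derivation:
Step 1: +4 fires, +2 burnt (F count now 4)
Step 2: +3 fires, +4 burnt (F count now 3)
Step 3: +3 fires, +3 burnt (F count now 3)
Step 4: +1 fires, +3 burnt (F count now 1)
Step 5: +2 fires, +1 burnt (F count now 2)
Step 6: +3 fires, +2 burnt (F count now 3)
Step 7: +4 fires, +3 burnt (F count now 4)
Step 8: +3 fires, +4 burnt (F count now 3)
Step 9: +0 fires, +3 burnt (F count now 0)
Fire out after step 9
Initially T: 24, now '.': 35
Total burnt (originally-T cells now '.'): 23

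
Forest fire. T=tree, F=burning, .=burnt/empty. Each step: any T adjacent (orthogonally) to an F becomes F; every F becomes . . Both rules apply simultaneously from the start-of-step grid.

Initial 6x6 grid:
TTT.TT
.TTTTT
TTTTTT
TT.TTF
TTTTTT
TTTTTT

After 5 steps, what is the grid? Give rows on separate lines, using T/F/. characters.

Step 1: 3 trees catch fire, 1 burn out
  TTT.TT
  .TTTTT
  TTTTTF
  TT.TF.
  TTTTTF
  TTTTTT
Step 2: 5 trees catch fire, 3 burn out
  TTT.TT
  .TTTTF
  TTTTF.
  TT.F..
  TTTTF.
  TTTTTF
Step 3: 5 trees catch fire, 5 burn out
  TTT.TF
  .TTTF.
  TTTF..
  TT....
  TTTF..
  TTTTF.
Step 4: 5 trees catch fire, 5 burn out
  TTT.F.
  .TTF..
  TTF...
  TT....
  TTF...
  TTTF..
Step 5: 4 trees catch fire, 5 burn out
  TTT...
  .TF...
  TF....
  TT....
  TF....
  TTF...

TTT...
.TF...
TF....
TT....
TF....
TTF...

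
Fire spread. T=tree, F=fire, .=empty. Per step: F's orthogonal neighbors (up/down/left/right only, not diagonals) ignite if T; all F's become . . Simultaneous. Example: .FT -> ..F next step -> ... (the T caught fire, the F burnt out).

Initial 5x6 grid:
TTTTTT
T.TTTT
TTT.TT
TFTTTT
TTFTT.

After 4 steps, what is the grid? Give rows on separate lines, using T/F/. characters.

Step 1: 5 trees catch fire, 2 burn out
  TTTTTT
  T.TTTT
  TFT.TT
  F.FTTT
  TF.FT.
Step 2: 5 trees catch fire, 5 burn out
  TTTTTT
  T.TTTT
  F.F.TT
  ...FTT
  F...F.
Step 3: 3 trees catch fire, 5 burn out
  TTTTTT
  F.FTTT
  ....TT
  ....FT
  ......
Step 4: 5 trees catch fire, 3 burn out
  FTFTTT
  ...FTT
  ....FT
  .....F
  ......

FTFTTT
...FTT
....FT
.....F
......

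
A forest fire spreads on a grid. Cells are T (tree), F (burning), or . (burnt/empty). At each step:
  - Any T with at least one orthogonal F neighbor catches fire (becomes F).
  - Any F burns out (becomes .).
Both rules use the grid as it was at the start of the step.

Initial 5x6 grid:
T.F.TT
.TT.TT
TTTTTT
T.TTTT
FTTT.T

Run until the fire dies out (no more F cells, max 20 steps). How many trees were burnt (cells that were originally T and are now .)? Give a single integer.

Step 1: +3 fires, +2 burnt (F count now 3)
Step 2: +4 fires, +3 burnt (F count now 4)
Step 3: +4 fires, +4 burnt (F count now 4)
Step 4: +2 fires, +4 burnt (F count now 2)
Step 5: +3 fires, +2 burnt (F count now 3)
Step 6: +3 fires, +3 burnt (F count now 3)
Step 7: +2 fires, +3 burnt (F count now 2)
Step 8: +0 fires, +2 burnt (F count now 0)
Fire out after step 8
Initially T: 22, now '.': 29
Total burnt (originally-T cells now '.'): 21

Answer: 21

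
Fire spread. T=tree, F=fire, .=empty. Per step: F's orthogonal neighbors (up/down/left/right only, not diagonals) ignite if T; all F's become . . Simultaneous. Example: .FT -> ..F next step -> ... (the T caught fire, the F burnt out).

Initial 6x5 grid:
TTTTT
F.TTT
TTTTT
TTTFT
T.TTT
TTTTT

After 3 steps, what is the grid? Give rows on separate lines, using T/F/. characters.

Step 1: 6 trees catch fire, 2 burn out
  FTTTT
  ..TTT
  FTTFT
  TTF.F
  T.TFT
  TTTTT
Step 2: 10 trees catch fire, 6 burn out
  .FTTT
  ..TFT
  .FF.F
  FF...
  T.F.F
  TTTFT
Step 3: 7 trees catch fire, 10 burn out
  ..FFT
  ..F.F
  .....
  .....
  F....
  TTF.F

..FFT
..F.F
.....
.....
F....
TTF.F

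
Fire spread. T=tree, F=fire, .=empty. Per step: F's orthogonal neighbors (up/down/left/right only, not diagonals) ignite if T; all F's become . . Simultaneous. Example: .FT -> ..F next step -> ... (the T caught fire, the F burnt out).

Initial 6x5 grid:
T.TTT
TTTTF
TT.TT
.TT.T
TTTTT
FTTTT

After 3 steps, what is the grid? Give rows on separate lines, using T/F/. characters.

Step 1: 5 trees catch fire, 2 burn out
  T.TTF
  TTTF.
  TT.TF
  .TT.T
  FTTTT
  .FTTT
Step 2: 6 trees catch fire, 5 burn out
  T.TF.
  TTF..
  TT.F.
  .TT.F
  .FTTT
  ..FTT
Step 3: 6 trees catch fire, 6 burn out
  T.F..
  TF...
  TT...
  .FT..
  ..FTF
  ...FT

T.F..
TF...
TT...
.FT..
..FTF
...FT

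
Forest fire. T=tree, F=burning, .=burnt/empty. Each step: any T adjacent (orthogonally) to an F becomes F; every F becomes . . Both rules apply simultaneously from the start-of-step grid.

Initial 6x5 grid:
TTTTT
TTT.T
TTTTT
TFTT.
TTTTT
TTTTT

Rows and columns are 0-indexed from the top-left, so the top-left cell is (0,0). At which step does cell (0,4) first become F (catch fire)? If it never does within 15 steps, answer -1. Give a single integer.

Step 1: cell (0,4)='T' (+4 fires, +1 burnt)
Step 2: cell (0,4)='T' (+7 fires, +4 burnt)
Step 3: cell (0,4)='T' (+7 fires, +7 burnt)
Step 4: cell (0,4)='T' (+5 fires, +7 burnt)
Step 5: cell (0,4)='T' (+3 fires, +5 burnt)
Step 6: cell (0,4)='F' (+1 fires, +3 burnt)
  -> target ignites at step 6
Step 7: cell (0,4)='.' (+0 fires, +1 burnt)
  fire out at step 7

6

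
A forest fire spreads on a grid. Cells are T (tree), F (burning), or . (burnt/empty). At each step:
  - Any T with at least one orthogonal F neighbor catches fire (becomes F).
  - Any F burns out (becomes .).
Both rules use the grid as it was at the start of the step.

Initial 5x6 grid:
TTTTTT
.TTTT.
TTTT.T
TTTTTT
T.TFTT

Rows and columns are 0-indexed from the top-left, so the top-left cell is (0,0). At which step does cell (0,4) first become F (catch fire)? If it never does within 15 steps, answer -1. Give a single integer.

Step 1: cell (0,4)='T' (+3 fires, +1 burnt)
Step 2: cell (0,4)='T' (+4 fires, +3 burnt)
Step 3: cell (0,4)='T' (+4 fires, +4 burnt)
Step 4: cell (0,4)='T' (+6 fires, +4 burnt)
Step 5: cell (0,4)='F' (+5 fires, +6 burnt)
  -> target ignites at step 5
Step 6: cell (0,4)='.' (+2 fires, +5 burnt)
Step 7: cell (0,4)='.' (+1 fires, +2 burnt)
Step 8: cell (0,4)='.' (+0 fires, +1 burnt)
  fire out at step 8

5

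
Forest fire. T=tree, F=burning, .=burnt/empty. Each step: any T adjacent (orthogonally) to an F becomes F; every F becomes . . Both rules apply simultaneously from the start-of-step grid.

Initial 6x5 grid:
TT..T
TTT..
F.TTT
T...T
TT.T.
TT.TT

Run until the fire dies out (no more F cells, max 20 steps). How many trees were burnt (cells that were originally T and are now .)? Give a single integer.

Step 1: +2 fires, +1 burnt (F count now 2)
Step 2: +3 fires, +2 burnt (F count now 3)
Step 3: +4 fires, +3 burnt (F count now 4)
Step 4: +2 fires, +4 burnt (F count now 2)
Step 5: +1 fires, +2 burnt (F count now 1)
Step 6: +1 fires, +1 burnt (F count now 1)
Step 7: +1 fires, +1 burnt (F count now 1)
Step 8: +0 fires, +1 burnt (F count now 0)
Fire out after step 8
Initially T: 18, now '.': 26
Total burnt (originally-T cells now '.'): 14

Answer: 14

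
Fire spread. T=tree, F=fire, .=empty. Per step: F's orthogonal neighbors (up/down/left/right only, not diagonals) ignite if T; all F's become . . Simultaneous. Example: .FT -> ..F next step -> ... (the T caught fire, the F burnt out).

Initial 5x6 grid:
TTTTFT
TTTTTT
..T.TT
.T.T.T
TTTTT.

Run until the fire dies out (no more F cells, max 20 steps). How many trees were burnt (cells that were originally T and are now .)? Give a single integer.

Answer: 15

Derivation:
Step 1: +3 fires, +1 burnt (F count now 3)
Step 2: +4 fires, +3 burnt (F count now 4)
Step 3: +3 fires, +4 burnt (F count now 3)
Step 4: +4 fires, +3 burnt (F count now 4)
Step 5: +1 fires, +4 burnt (F count now 1)
Step 6: +0 fires, +1 burnt (F count now 0)
Fire out after step 6
Initially T: 22, now '.': 23
Total burnt (originally-T cells now '.'): 15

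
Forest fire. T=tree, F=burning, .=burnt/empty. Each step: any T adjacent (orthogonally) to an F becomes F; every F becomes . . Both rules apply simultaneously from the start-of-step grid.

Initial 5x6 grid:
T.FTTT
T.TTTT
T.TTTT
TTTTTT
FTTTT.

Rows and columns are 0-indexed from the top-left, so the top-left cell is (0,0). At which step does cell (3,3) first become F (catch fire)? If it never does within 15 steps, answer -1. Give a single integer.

Step 1: cell (3,3)='T' (+4 fires, +2 burnt)
Step 2: cell (3,3)='T' (+6 fires, +4 burnt)
Step 3: cell (3,3)='T' (+6 fires, +6 burnt)
Step 4: cell (3,3)='F' (+5 fires, +6 burnt)
  -> target ignites at step 4
Step 5: cell (3,3)='.' (+2 fires, +5 burnt)
Step 6: cell (3,3)='.' (+1 fires, +2 burnt)
Step 7: cell (3,3)='.' (+0 fires, +1 burnt)
  fire out at step 7

4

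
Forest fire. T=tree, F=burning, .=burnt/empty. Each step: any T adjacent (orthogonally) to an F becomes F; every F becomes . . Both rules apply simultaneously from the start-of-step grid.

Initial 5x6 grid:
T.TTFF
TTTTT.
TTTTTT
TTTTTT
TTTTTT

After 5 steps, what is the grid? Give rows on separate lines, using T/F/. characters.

Step 1: 2 trees catch fire, 2 burn out
  T.TF..
  TTTTF.
  TTTTTT
  TTTTTT
  TTTTTT
Step 2: 3 trees catch fire, 2 burn out
  T.F...
  TTTF..
  TTTTFT
  TTTTTT
  TTTTTT
Step 3: 4 trees catch fire, 3 burn out
  T.....
  TTF...
  TTTF.F
  TTTTFT
  TTTTTT
Step 4: 5 trees catch fire, 4 burn out
  T.....
  TF....
  TTF...
  TTTF.F
  TTTTFT
Step 5: 5 trees catch fire, 5 burn out
  T.....
  F.....
  TF....
  TTF...
  TTTF.F

T.....
F.....
TF....
TTF...
TTTF.F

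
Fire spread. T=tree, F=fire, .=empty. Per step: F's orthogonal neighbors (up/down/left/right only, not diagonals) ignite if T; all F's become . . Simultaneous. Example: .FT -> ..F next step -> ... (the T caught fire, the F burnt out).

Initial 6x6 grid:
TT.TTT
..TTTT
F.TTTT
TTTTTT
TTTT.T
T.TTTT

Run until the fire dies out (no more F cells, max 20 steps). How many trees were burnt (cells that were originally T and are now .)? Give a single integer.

Answer: 27

Derivation:
Step 1: +1 fires, +1 burnt (F count now 1)
Step 2: +2 fires, +1 burnt (F count now 2)
Step 3: +3 fires, +2 burnt (F count now 3)
Step 4: +3 fires, +3 burnt (F count now 3)
Step 5: +5 fires, +3 burnt (F count now 5)
Step 6: +4 fires, +5 burnt (F count now 4)
Step 7: +5 fires, +4 burnt (F count now 5)
Step 8: +3 fires, +5 burnt (F count now 3)
Step 9: +1 fires, +3 burnt (F count now 1)
Step 10: +0 fires, +1 burnt (F count now 0)
Fire out after step 10
Initially T: 29, now '.': 34
Total burnt (originally-T cells now '.'): 27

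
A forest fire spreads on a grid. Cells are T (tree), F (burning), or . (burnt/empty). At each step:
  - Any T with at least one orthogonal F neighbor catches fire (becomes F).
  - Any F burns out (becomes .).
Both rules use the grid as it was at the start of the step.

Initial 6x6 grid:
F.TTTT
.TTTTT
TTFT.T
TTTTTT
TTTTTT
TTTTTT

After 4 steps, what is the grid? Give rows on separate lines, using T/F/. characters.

Step 1: 4 trees catch fire, 2 burn out
  ..TTTT
  .TFTTT
  TF.F.T
  TTFTTT
  TTTTTT
  TTTTTT
Step 2: 7 trees catch fire, 4 burn out
  ..FTTT
  .F.FTT
  F....T
  TF.FTT
  TTFTTT
  TTTTTT
Step 3: 7 trees catch fire, 7 burn out
  ...FTT
  ....FT
  .....T
  F...FT
  TF.FTT
  TTFTTT
Step 4: 7 trees catch fire, 7 burn out
  ....FT
  .....F
  .....T
  .....F
  F...FT
  TF.FTT

....FT
.....F
.....T
.....F
F...FT
TF.FTT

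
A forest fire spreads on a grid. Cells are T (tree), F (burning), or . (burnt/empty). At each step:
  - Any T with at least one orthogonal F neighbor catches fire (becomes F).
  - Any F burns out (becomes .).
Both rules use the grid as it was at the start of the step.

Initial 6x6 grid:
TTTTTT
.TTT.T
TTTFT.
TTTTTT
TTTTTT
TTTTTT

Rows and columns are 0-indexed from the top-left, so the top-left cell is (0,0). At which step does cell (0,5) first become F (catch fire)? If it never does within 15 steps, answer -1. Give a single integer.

Step 1: cell (0,5)='T' (+4 fires, +1 burnt)
Step 2: cell (0,5)='T' (+6 fires, +4 burnt)
Step 3: cell (0,5)='T' (+9 fires, +6 burnt)
Step 4: cell (0,5)='F' (+7 fires, +9 burnt)
  -> target ignites at step 4
Step 5: cell (0,5)='.' (+5 fires, +7 burnt)
Step 6: cell (0,5)='.' (+1 fires, +5 burnt)
Step 7: cell (0,5)='.' (+0 fires, +1 burnt)
  fire out at step 7

4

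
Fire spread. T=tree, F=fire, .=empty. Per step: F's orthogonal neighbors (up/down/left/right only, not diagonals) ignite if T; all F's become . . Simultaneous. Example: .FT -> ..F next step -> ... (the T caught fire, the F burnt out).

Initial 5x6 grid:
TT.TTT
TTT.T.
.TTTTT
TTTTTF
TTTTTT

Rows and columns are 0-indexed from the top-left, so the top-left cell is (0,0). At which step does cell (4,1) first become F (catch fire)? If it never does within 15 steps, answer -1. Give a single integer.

Step 1: cell (4,1)='T' (+3 fires, +1 burnt)
Step 2: cell (4,1)='T' (+3 fires, +3 burnt)
Step 3: cell (4,1)='T' (+4 fires, +3 burnt)
Step 4: cell (4,1)='T' (+4 fires, +4 burnt)
Step 5: cell (4,1)='F' (+6 fires, +4 burnt)
  -> target ignites at step 5
Step 6: cell (4,1)='.' (+2 fires, +6 burnt)
Step 7: cell (4,1)='.' (+2 fires, +2 burnt)
Step 8: cell (4,1)='.' (+1 fires, +2 burnt)
Step 9: cell (4,1)='.' (+0 fires, +1 burnt)
  fire out at step 9

5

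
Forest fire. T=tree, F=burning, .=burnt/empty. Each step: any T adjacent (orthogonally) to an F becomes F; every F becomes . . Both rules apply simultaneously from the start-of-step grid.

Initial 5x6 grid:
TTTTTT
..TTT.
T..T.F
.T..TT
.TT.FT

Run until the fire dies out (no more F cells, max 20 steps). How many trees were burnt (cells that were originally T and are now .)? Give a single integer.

Step 1: +3 fires, +2 burnt (F count now 3)
Step 2: +0 fires, +3 burnt (F count now 0)
Fire out after step 2
Initially T: 17, now '.': 16
Total burnt (originally-T cells now '.'): 3

Answer: 3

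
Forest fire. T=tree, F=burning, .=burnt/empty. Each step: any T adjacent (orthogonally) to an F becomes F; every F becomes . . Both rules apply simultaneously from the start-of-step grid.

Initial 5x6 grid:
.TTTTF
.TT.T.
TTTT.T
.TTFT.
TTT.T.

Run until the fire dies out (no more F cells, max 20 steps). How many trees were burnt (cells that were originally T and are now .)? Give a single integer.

Answer: 18

Derivation:
Step 1: +4 fires, +2 burnt (F count now 4)
Step 2: +6 fires, +4 burnt (F count now 6)
Step 3: +4 fires, +6 burnt (F count now 4)
Step 4: +4 fires, +4 burnt (F count now 4)
Step 5: +0 fires, +4 burnt (F count now 0)
Fire out after step 5
Initially T: 19, now '.': 29
Total burnt (originally-T cells now '.'): 18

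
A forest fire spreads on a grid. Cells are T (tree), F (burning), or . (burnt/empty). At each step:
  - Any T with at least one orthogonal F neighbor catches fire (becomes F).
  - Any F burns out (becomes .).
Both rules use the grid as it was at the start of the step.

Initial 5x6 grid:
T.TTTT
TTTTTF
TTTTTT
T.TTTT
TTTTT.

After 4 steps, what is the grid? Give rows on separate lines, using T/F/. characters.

Step 1: 3 trees catch fire, 1 burn out
  T.TTTF
  TTTTF.
  TTTTTF
  T.TTTT
  TTTTT.
Step 2: 4 trees catch fire, 3 burn out
  T.TTF.
  TTTF..
  TTTTF.
  T.TTTF
  TTTTT.
Step 3: 4 trees catch fire, 4 burn out
  T.TF..
  TTF...
  TTTF..
  T.TTF.
  TTTTT.
Step 4: 5 trees catch fire, 4 burn out
  T.F...
  TF....
  TTF...
  T.TF..
  TTTTF.

T.F...
TF....
TTF...
T.TF..
TTTTF.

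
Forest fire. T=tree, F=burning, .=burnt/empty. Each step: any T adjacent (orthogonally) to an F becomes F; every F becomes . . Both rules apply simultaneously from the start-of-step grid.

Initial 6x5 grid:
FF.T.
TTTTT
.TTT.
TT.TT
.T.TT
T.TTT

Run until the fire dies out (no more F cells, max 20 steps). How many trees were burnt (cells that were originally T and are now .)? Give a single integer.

Step 1: +2 fires, +2 burnt (F count now 2)
Step 2: +2 fires, +2 burnt (F count now 2)
Step 3: +3 fires, +2 burnt (F count now 3)
Step 4: +5 fires, +3 burnt (F count now 5)
Step 5: +1 fires, +5 burnt (F count now 1)
Step 6: +2 fires, +1 burnt (F count now 2)
Step 7: +2 fires, +2 burnt (F count now 2)
Step 8: +2 fires, +2 burnt (F count now 2)
Step 9: +0 fires, +2 burnt (F count now 0)
Fire out after step 9
Initially T: 20, now '.': 29
Total burnt (originally-T cells now '.'): 19

Answer: 19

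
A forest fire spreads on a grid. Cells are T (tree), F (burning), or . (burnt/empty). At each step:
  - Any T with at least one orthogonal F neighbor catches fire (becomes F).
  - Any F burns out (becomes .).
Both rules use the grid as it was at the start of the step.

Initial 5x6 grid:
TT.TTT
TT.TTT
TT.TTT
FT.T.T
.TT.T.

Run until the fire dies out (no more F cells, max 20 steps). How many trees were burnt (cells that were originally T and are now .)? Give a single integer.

Step 1: +2 fires, +1 burnt (F count now 2)
Step 2: +3 fires, +2 burnt (F count now 3)
Step 3: +3 fires, +3 burnt (F count now 3)
Step 4: +1 fires, +3 burnt (F count now 1)
Step 5: +0 fires, +1 burnt (F count now 0)
Fire out after step 5
Initially T: 21, now '.': 18
Total burnt (originally-T cells now '.'): 9

Answer: 9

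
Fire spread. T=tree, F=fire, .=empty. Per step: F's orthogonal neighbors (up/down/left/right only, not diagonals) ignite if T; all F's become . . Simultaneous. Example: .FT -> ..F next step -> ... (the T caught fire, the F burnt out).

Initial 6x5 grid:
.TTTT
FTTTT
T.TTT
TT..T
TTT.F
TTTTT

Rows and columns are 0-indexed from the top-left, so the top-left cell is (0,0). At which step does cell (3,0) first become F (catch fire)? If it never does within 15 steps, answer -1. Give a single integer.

Step 1: cell (3,0)='T' (+4 fires, +2 burnt)
Step 2: cell (3,0)='F' (+5 fires, +4 burnt)
  -> target ignites at step 2
Step 3: cell (3,0)='.' (+8 fires, +5 burnt)
Step 4: cell (3,0)='.' (+6 fires, +8 burnt)
Step 5: cell (3,0)='.' (+0 fires, +6 burnt)
  fire out at step 5

2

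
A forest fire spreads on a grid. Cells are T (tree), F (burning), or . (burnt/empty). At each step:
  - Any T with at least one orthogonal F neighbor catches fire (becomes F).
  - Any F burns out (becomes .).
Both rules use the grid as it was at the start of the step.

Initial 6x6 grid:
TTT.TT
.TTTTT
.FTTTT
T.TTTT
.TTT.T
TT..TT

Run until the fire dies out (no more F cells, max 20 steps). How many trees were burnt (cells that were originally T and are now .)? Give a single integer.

Answer: 26

Derivation:
Step 1: +2 fires, +1 burnt (F count now 2)
Step 2: +4 fires, +2 burnt (F count now 4)
Step 3: +6 fires, +4 burnt (F count now 6)
Step 4: +5 fires, +6 burnt (F count now 5)
Step 5: +4 fires, +5 burnt (F count now 4)
Step 6: +3 fires, +4 burnt (F count now 3)
Step 7: +1 fires, +3 burnt (F count now 1)
Step 8: +1 fires, +1 burnt (F count now 1)
Step 9: +0 fires, +1 burnt (F count now 0)
Fire out after step 9
Initially T: 27, now '.': 35
Total burnt (originally-T cells now '.'): 26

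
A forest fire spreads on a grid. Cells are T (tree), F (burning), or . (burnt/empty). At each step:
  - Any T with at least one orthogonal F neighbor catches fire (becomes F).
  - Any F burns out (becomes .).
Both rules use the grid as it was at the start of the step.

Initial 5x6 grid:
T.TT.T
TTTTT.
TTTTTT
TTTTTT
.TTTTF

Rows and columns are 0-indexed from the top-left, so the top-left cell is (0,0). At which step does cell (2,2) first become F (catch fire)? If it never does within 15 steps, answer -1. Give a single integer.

Step 1: cell (2,2)='T' (+2 fires, +1 burnt)
Step 2: cell (2,2)='T' (+3 fires, +2 burnt)
Step 3: cell (2,2)='T' (+3 fires, +3 burnt)
Step 4: cell (2,2)='T' (+4 fires, +3 burnt)
Step 5: cell (2,2)='F' (+3 fires, +4 burnt)
  -> target ignites at step 5
Step 6: cell (2,2)='.' (+4 fires, +3 burnt)
Step 7: cell (2,2)='.' (+3 fires, +4 burnt)
Step 8: cell (2,2)='.' (+1 fires, +3 burnt)
Step 9: cell (2,2)='.' (+1 fires, +1 burnt)
Step 10: cell (2,2)='.' (+0 fires, +1 burnt)
  fire out at step 10

5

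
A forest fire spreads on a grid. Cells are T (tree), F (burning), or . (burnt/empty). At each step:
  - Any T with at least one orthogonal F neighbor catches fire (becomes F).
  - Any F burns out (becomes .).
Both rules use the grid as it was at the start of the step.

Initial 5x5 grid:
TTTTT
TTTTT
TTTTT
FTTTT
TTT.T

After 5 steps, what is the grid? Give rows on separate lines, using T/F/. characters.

Step 1: 3 trees catch fire, 1 burn out
  TTTTT
  TTTTT
  FTTTT
  .FTTT
  FTT.T
Step 2: 4 trees catch fire, 3 burn out
  TTTTT
  FTTTT
  .FTTT
  ..FTT
  .FT.T
Step 3: 5 trees catch fire, 4 burn out
  FTTTT
  .FTTT
  ..FTT
  ...FT
  ..F.T
Step 4: 4 trees catch fire, 5 burn out
  .FTTT
  ..FTT
  ...FT
  ....F
  ....T
Step 5: 4 trees catch fire, 4 burn out
  ..FTT
  ...FT
  ....F
  .....
  ....F

..FTT
...FT
....F
.....
....F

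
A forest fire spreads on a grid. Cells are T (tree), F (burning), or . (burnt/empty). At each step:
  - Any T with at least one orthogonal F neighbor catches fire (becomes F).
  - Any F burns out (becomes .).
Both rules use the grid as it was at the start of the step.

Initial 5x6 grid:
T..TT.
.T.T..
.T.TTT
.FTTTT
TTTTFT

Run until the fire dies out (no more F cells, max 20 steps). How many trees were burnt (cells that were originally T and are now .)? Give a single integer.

Step 1: +6 fires, +2 burnt (F count now 6)
Step 2: +6 fires, +6 burnt (F count now 6)
Step 3: +2 fires, +6 burnt (F count now 2)
Step 4: +1 fires, +2 burnt (F count now 1)
Step 5: +1 fires, +1 burnt (F count now 1)
Step 6: +1 fires, +1 burnt (F count now 1)
Step 7: +0 fires, +1 burnt (F count now 0)
Fire out after step 7
Initially T: 18, now '.': 29
Total burnt (originally-T cells now '.'): 17

Answer: 17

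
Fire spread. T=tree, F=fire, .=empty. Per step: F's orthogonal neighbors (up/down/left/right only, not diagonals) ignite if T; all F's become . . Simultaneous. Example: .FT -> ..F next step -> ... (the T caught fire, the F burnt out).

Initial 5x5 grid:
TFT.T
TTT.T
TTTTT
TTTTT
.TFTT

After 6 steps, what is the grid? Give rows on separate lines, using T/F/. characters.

Step 1: 6 trees catch fire, 2 burn out
  F.F.T
  TFT.T
  TTTTT
  TTFTT
  .F.FT
Step 2: 7 trees catch fire, 6 burn out
  ....T
  F.F.T
  TFFTT
  TF.FT
  ....F
Step 3: 4 trees catch fire, 7 burn out
  ....T
  ....T
  F..FT
  F...F
  .....
Step 4: 1 trees catch fire, 4 burn out
  ....T
  ....T
  ....F
  .....
  .....
Step 5: 1 trees catch fire, 1 burn out
  ....T
  ....F
  .....
  .....
  .....
Step 6: 1 trees catch fire, 1 burn out
  ....F
  .....
  .....
  .....
  .....

....F
.....
.....
.....
.....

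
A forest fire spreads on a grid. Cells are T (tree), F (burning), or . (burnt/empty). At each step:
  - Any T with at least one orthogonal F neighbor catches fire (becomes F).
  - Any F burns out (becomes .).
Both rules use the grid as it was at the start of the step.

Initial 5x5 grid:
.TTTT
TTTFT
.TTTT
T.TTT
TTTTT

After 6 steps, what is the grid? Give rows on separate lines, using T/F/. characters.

Step 1: 4 trees catch fire, 1 burn out
  .TTFT
  TTF.F
  .TTFT
  T.TTT
  TTTTT
Step 2: 6 trees catch fire, 4 burn out
  .TF.F
  TF...
  .TF.F
  T.TFT
  TTTTT
Step 3: 6 trees catch fire, 6 burn out
  .F...
  F....
  .F...
  T.F.F
  TTTFT
Step 4: 2 trees catch fire, 6 burn out
  .....
  .....
  .....
  T....
  TTF.F
Step 5: 1 trees catch fire, 2 burn out
  .....
  .....
  .....
  T....
  TF...
Step 6: 1 trees catch fire, 1 burn out
  .....
  .....
  .....
  T....
  F....

.....
.....
.....
T....
F....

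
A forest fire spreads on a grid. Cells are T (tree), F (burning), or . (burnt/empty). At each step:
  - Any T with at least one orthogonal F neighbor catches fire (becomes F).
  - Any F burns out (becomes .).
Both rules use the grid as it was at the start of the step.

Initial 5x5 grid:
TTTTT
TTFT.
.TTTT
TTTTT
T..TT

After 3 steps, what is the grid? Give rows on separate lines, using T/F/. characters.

Step 1: 4 trees catch fire, 1 burn out
  TTFTT
  TF.F.
  .TFTT
  TTTTT
  T..TT
Step 2: 6 trees catch fire, 4 burn out
  TF.FT
  F....
  .F.FT
  TTFTT
  T..TT
Step 3: 5 trees catch fire, 6 burn out
  F...F
  .....
  ....F
  TF.FT
  T..TT

F...F
.....
....F
TF.FT
T..TT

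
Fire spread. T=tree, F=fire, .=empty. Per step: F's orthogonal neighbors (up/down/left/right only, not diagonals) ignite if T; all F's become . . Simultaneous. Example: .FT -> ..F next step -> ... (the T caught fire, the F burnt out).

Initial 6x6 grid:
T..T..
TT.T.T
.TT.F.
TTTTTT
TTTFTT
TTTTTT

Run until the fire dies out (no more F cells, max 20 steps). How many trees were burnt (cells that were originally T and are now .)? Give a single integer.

Answer: 22

Derivation:
Step 1: +5 fires, +2 burnt (F count now 5)
Step 2: +6 fires, +5 burnt (F count now 6)
Step 3: +5 fires, +6 burnt (F count now 5)
Step 4: +3 fires, +5 burnt (F count now 3)
Step 5: +1 fires, +3 burnt (F count now 1)
Step 6: +1 fires, +1 burnt (F count now 1)
Step 7: +1 fires, +1 burnt (F count now 1)
Step 8: +0 fires, +1 burnt (F count now 0)
Fire out after step 8
Initially T: 25, now '.': 33
Total burnt (originally-T cells now '.'): 22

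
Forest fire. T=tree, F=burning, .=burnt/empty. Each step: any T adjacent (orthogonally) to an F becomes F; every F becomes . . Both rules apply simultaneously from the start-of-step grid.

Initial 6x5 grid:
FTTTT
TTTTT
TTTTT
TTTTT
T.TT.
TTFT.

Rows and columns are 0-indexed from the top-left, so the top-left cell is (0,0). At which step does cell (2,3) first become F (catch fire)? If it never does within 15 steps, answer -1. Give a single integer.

Step 1: cell (2,3)='T' (+5 fires, +2 burnt)
Step 2: cell (2,3)='T' (+6 fires, +5 burnt)
Step 3: cell (2,3)='T' (+8 fires, +6 burnt)
Step 4: cell (2,3)='F' (+4 fires, +8 burnt)
  -> target ignites at step 4
Step 5: cell (2,3)='.' (+2 fires, +4 burnt)
Step 6: cell (2,3)='.' (+0 fires, +2 burnt)
  fire out at step 6

4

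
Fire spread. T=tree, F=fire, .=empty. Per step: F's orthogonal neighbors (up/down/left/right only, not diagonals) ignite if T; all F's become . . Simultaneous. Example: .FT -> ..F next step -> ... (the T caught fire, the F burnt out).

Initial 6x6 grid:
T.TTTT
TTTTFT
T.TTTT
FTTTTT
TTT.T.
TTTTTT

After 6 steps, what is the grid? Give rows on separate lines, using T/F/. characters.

Step 1: 7 trees catch fire, 2 burn out
  T.TTFT
  TTTF.F
  F.TTFT
  .FTTTT
  FTT.T.
  TTTTTT
Step 2: 10 trees catch fire, 7 burn out
  T.TF.F
  FTF...
  ..TF.F
  ..FTFT
  .FT.T.
  FTTTTT
Step 3: 9 trees catch fire, 10 burn out
  F.F...
  .F....
  ..F...
  ...F.F
  ..F.F.
  .FTTTT
Step 4: 2 trees catch fire, 9 burn out
  ......
  ......
  ......
  ......
  ......
  ..FTFT
Step 5: 2 trees catch fire, 2 burn out
  ......
  ......
  ......
  ......
  ......
  ...F.F
Step 6: 0 trees catch fire, 2 burn out
  ......
  ......
  ......
  ......
  ......
  ......

......
......
......
......
......
......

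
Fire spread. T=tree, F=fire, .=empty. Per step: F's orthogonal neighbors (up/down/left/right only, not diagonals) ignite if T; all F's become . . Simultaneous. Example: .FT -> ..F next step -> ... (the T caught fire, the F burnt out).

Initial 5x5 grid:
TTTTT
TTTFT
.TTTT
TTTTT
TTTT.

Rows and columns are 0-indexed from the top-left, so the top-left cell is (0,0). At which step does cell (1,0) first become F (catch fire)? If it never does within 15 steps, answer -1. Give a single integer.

Step 1: cell (1,0)='T' (+4 fires, +1 burnt)
Step 2: cell (1,0)='T' (+6 fires, +4 burnt)
Step 3: cell (1,0)='F' (+6 fires, +6 burnt)
  -> target ignites at step 3
Step 4: cell (1,0)='.' (+3 fires, +6 burnt)
Step 5: cell (1,0)='.' (+2 fires, +3 burnt)
Step 6: cell (1,0)='.' (+1 fires, +2 burnt)
Step 7: cell (1,0)='.' (+0 fires, +1 burnt)
  fire out at step 7

3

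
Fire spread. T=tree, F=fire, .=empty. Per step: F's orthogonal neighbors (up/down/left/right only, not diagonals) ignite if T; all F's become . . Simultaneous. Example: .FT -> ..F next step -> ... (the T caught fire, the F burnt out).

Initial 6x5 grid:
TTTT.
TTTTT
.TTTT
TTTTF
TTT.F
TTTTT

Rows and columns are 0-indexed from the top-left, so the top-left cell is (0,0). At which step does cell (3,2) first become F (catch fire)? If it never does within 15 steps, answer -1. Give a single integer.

Step 1: cell (3,2)='T' (+3 fires, +2 burnt)
Step 2: cell (3,2)='F' (+4 fires, +3 burnt)
  -> target ignites at step 2
Step 3: cell (3,2)='.' (+5 fires, +4 burnt)
Step 4: cell (3,2)='.' (+6 fires, +5 burnt)
Step 5: cell (3,2)='.' (+4 fires, +6 burnt)
Step 6: cell (3,2)='.' (+2 fires, +4 burnt)
Step 7: cell (3,2)='.' (+1 fires, +2 burnt)
Step 8: cell (3,2)='.' (+0 fires, +1 burnt)
  fire out at step 8

2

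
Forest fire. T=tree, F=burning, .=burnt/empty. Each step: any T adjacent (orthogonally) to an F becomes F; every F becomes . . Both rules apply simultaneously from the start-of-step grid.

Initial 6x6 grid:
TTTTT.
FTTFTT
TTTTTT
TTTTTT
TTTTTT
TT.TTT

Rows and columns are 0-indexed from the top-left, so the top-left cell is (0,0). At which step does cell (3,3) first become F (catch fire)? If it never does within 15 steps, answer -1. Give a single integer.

Step 1: cell (3,3)='T' (+7 fires, +2 burnt)
Step 2: cell (3,3)='F' (+9 fires, +7 burnt)
  -> target ignites at step 2
Step 3: cell (3,3)='.' (+6 fires, +9 burnt)
Step 4: cell (3,3)='.' (+6 fires, +6 burnt)
Step 5: cell (3,3)='.' (+3 fires, +6 burnt)
Step 6: cell (3,3)='.' (+1 fires, +3 burnt)
Step 7: cell (3,3)='.' (+0 fires, +1 burnt)
  fire out at step 7

2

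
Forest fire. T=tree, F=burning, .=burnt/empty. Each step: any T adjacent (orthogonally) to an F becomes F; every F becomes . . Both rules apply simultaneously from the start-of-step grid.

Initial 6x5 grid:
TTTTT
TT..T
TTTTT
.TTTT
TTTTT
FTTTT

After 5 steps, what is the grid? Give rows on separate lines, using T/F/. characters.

Step 1: 2 trees catch fire, 1 burn out
  TTTTT
  TT..T
  TTTTT
  .TTTT
  FTTTT
  .FTTT
Step 2: 2 trees catch fire, 2 burn out
  TTTTT
  TT..T
  TTTTT
  .TTTT
  .FTTT
  ..FTT
Step 3: 3 trees catch fire, 2 burn out
  TTTTT
  TT..T
  TTTTT
  .FTTT
  ..FTT
  ...FT
Step 4: 4 trees catch fire, 3 burn out
  TTTTT
  TT..T
  TFTTT
  ..FTT
  ...FT
  ....F
Step 5: 5 trees catch fire, 4 burn out
  TTTTT
  TF..T
  F.FTT
  ...FT
  ....F
  .....

TTTTT
TF..T
F.FTT
...FT
....F
.....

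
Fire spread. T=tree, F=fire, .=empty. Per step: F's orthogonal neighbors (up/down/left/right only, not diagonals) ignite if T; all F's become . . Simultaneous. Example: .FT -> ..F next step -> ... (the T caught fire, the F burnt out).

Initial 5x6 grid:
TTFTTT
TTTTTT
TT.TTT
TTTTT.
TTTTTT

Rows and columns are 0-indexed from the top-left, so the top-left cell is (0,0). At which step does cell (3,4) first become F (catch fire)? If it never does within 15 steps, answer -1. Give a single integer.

Step 1: cell (3,4)='T' (+3 fires, +1 burnt)
Step 2: cell (3,4)='T' (+4 fires, +3 burnt)
Step 3: cell (3,4)='T' (+5 fires, +4 burnt)
Step 4: cell (3,4)='T' (+5 fires, +5 burnt)
Step 5: cell (3,4)='F' (+6 fires, +5 burnt)
  -> target ignites at step 5
Step 6: cell (3,4)='.' (+3 fires, +6 burnt)
Step 7: cell (3,4)='.' (+1 fires, +3 burnt)
Step 8: cell (3,4)='.' (+0 fires, +1 burnt)
  fire out at step 8

5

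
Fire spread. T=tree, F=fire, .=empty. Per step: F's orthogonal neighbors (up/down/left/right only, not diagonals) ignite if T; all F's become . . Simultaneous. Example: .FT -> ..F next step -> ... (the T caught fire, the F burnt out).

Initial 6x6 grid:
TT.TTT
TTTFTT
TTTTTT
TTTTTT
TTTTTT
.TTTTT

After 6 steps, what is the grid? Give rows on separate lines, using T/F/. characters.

Step 1: 4 trees catch fire, 1 burn out
  TT.FTT
  TTF.FT
  TTTFTT
  TTTTTT
  TTTTTT
  .TTTTT
Step 2: 6 trees catch fire, 4 burn out
  TT..FT
  TF...F
  TTF.FT
  TTTFTT
  TTTTTT
  .TTTTT
Step 3: 8 trees catch fire, 6 burn out
  TF...F
  F.....
  TF...F
  TTF.FT
  TTTFTT
  .TTTTT
Step 4: 7 trees catch fire, 8 burn out
  F.....
  ......
  F.....
  TF...F
  TTF.FT
  .TTFTT
Step 5: 5 trees catch fire, 7 burn out
  ......
  ......
  ......
  F.....
  TF...F
  .TF.FT
Step 6: 3 trees catch fire, 5 burn out
  ......
  ......
  ......
  ......
  F.....
  .F...F

......
......
......
......
F.....
.F...F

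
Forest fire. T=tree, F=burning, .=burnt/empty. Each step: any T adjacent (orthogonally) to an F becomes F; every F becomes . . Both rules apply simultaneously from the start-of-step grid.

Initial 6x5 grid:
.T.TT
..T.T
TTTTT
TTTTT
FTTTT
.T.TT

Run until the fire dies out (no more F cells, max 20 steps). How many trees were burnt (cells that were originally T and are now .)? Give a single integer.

Answer: 21

Derivation:
Step 1: +2 fires, +1 burnt (F count now 2)
Step 2: +4 fires, +2 burnt (F count now 4)
Step 3: +3 fires, +4 burnt (F count now 3)
Step 4: +4 fires, +3 burnt (F count now 4)
Step 5: +4 fires, +4 burnt (F count now 4)
Step 6: +1 fires, +4 burnt (F count now 1)
Step 7: +1 fires, +1 burnt (F count now 1)
Step 8: +1 fires, +1 burnt (F count now 1)
Step 9: +1 fires, +1 burnt (F count now 1)
Step 10: +0 fires, +1 burnt (F count now 0)
Fire out after step 10
Initially T: 22, now '.': 29
Total burnt (originally-T cells now '.'): 21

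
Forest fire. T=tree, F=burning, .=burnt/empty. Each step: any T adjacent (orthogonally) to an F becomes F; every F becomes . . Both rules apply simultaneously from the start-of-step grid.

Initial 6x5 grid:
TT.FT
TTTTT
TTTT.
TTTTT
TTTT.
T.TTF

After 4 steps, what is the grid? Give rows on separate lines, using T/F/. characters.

Step 1: 3 trees catch fire, 2 burn out
  TT..F
  TTTFT
  TTTT.
  TTTTT
  TTTT.
  T.TF.
Step 2: 5 trees catch fire, 3 burn out
  TT...
  TTF.F
  TTTF.
  TTTTT
  TTTF.
  T.F..
Step 3: 4 trees catch fire, 5 burn out
  TT...
  TF...
  TTF..
  TTTFT
  TTF..
  T....
Step 4: 6 trees catch fire, 4 burn out
  TF...
  F....
  TF...
  TTF.F
  TF...
  T....

TF...
F....
TF...
TTF.F
TF...
T....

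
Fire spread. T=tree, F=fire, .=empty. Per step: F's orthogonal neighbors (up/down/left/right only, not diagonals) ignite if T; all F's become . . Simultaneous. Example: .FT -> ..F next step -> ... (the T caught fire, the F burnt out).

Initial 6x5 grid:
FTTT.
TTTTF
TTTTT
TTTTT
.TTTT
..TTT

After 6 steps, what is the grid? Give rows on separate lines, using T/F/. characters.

Step 1: 4 trees catch fire, 2 burn out
  .FTT.
  FTTF.
  TTTTF
  TTTTT
  .TTTT
  ..TTT
Step 2: 7 trees catch fire, 4 burn out
  ..FF.
  .FF..
  FTTF.
  TTTTF
  .TTTT
  ..TTT
Step 3: 5 trees catch fire, 7 burn out
  .....
  .....
  .FF..
  FTTF.
  .TTTF
  ..TTT
Step 4: 4 trees catch fire, 5 burn out
  .....
  .....
  .....
  .FF..
  .TTF.
  ..TTF
Step 5: 3 trees catch fire, 4 burn out
  .....
  .....
  .....
  .....
  .FF..
  ..TF.
Step 6: 1 trees catch fire, 3 burn out
  .....
  .....
  .....
  .....
  .....
  ..F..

.....
.....
.....
.....
.....
..F..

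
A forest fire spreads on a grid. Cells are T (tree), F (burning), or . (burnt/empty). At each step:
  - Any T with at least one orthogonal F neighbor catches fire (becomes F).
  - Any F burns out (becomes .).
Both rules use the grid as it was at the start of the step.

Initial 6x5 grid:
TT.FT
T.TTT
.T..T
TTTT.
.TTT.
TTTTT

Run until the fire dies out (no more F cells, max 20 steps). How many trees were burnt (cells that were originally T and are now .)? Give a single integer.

Step 1: +2 fires, +1 burnt (F count now 2)
Step 2: +2 fires, +2 burnt (F count now 2)
Step 3: +1 fires, +2 burnt (F count now 1)
Step 4: +0 fires, +1 burnt (F count now 0)
Fire out after step 4
Initially T: 21, now '.': 14
Total burnt (originally-T cells now '.'): 5

Answer: 5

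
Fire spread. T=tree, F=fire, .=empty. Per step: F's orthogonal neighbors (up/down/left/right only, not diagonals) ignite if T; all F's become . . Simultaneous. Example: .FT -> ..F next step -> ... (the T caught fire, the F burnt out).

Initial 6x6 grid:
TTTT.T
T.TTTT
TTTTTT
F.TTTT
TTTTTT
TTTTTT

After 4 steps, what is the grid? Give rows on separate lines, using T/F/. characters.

Step 1: 2 trees catch fire, 1 burn out
  TTTT.T
  T.TTTT
  FTTTTT
  ..TTTT
  FTTTTT
  TTTTTT
Step 2: 4 trees catch fire, 2 burn out
  TTTT.T
  F.TTTT
  .FTTTT
  ..TTTT
  .FTTTT
  FTTTTT
Step 3: 4 trees catch fire, 4 burn out
  FTTT.T
  ..TTTT
  ..FTTT
  ..TTTT
  ..FTTT
  .FTTTT
Step 4: 6 trees catch fire, 4 burn out
  .FTT.T
  ..FTTT
  ...FTT
  ..FTTT
  ...FTT
  ..FTTT

.FTT.T
..FTTT
...FTT
..FTTT
...FTT
..FTTT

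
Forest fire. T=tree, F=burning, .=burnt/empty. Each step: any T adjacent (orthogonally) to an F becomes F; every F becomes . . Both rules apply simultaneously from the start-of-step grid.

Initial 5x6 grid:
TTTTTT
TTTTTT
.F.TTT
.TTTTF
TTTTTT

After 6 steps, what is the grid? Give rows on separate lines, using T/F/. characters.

Step 1: 5 trees catch fire, 2 burn out
  TTTTTT
  TFTTTT
  ...TTF
  .FTTF.
  TTTTTF
Step 2: 9 trees catch fire, 5 burn out
  TFTTTT
  F.FTTF
  ...TF.
  ..FF..
  TFTTF.
Step 3: 9 trees catch fire, 9 burn out
  F.FTTF
  ...FF.
  ...F..
  ......
  F.FF..
Step 4: 2 trees catch fire, 9 burn out
  ...FF.
  ......
  ......
  ......
  ......
Step 5: 0 trees catch fire, 2 burn out
  ......
  ......
  ......
  ......
  ......
Step 6: 0 trees catch fire, 0 burn out
  ......
  ......
  ......
  ......
  ......

......
......
......
......
......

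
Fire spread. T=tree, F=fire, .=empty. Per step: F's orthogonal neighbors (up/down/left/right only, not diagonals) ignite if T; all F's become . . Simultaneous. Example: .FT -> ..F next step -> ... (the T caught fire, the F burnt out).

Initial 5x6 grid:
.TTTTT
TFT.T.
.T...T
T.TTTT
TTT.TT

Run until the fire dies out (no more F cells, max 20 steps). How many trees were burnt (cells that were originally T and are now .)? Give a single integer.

Step 1: +4 fires, +1 burnt (F count now 4)
Step 2: +1 fires, +4 burnt (F count now 1)
Step 3: +1 fires, +1 burnt (F count now 1)
Step 4: +1 fires, +1 burnt (F count now 1)
Step 5: +2 fires, +1 burnt (F count now 2)
Step 6: +0 fires, +2 burnt (F count now 0)
Fire out after step 6
Initially T: 20, now '.': 19
Total burnt (originally-T cells now '.'): 9

Answer: 9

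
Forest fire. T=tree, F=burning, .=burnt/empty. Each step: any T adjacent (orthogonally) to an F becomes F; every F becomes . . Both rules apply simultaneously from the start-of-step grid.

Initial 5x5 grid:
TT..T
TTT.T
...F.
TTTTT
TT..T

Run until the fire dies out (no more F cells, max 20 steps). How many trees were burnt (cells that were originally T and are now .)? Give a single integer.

Answer: 8

Derivation:
Step 1: +1 fires, +1 burnt (F count now 1)
Step 2: +2 fires, +1 burnt (F count now 2)
Step 3: +2 fires, +2 burnt (F count now 2)
Step 4: +2 fires, +2 burnt (F count now 2)
Step 5: +1 fires, +2 burnt (F count now 1)
Step 6: +0 fires, +1 burnt (F count now 0)
Fire out after step 6
Initially T: 15, now '.': 18
Total burnt (originally-T cells now '.'): 8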